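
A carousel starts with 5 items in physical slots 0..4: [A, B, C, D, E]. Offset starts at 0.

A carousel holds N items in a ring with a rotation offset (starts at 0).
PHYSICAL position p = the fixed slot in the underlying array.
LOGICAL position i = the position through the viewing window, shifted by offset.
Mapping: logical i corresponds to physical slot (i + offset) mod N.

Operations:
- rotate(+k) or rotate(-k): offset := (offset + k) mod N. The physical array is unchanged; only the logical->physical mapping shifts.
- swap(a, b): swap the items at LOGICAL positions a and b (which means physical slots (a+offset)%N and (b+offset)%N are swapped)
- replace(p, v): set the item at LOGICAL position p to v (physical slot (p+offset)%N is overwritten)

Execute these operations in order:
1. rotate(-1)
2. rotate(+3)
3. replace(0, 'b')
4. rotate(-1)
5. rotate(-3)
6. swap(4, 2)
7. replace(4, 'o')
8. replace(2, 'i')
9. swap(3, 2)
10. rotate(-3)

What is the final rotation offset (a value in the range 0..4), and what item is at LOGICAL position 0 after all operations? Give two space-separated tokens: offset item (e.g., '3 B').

Answer: 0 B

Derivation:
After op 1 (rotate(-1)): offset=4, physical=[A,B,C,D,E], logical=[E,A,B,C,D]
After op 2 (rotate(+3)): offset=2, physical=[A,B,C,D,E], logical=[C,D,E,A,B]
After op 3 (replace(0, 'b')): offset=2, physical=[A,B,b,D,E], logical=[b,D,E,A,B]
After op 4 (rotate(-1)): offset=1, physical=[A,B,b,D,E], logical=[B,b,D,E,A]
After op 5 (rotate(-3)): offset=3, physical=[A,B,b,D,E], logical=[D,E,A,B,b]
After op 6 (swap(4, 2)): offset=3, physical=[b,B,A,D,E], logical=[D,E,b,B,A]
After op 7 (replace(4, 'o')): offset=3, physical=[b,B,o,D,E], logical=[D,E,b,B,o]
After op 8 (replace(2, 'i')): offset=3, physical=[i,B,o,D,E], logical=[D,E,i,B,o]
After op 9 (swap(3, 2)): offset=3, physical=[B,i,o,D,E], logical=[D,E,B,i,o]
After op 10 (rotate(-3)): offset=0, physical=[B,i,o,D,E], logical=[B,i,o,D,E]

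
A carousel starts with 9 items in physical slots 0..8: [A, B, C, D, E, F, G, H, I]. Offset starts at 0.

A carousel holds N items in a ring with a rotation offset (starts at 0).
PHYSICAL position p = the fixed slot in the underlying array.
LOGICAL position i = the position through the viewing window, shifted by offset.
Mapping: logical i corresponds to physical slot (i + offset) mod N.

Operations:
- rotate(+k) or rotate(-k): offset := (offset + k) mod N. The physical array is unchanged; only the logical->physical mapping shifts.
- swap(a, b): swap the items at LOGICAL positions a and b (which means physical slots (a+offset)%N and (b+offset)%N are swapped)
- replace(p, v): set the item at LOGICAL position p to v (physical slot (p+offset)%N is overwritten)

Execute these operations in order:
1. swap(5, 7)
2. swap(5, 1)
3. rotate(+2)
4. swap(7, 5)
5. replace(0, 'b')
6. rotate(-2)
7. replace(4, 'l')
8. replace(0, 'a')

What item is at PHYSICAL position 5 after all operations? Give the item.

After op 1 (swap(5, 7)): offset=0, physical=[A,B,C,D,E,H,G,F,I], logical=[A,B,C,D,E,H,G,F,I]
After op 2 (swap(5, 1)): offset=0, physical=[A,H,C,D,E,B,G,F,I], logical=[A,H,C,D,E,B,G,F,I]
After op 3 (rotate(+2)): offset=2, physical=[A,H,C,D,E,B,G,F,I], logical=[C,D,E,B,G,F,I,A,H]
After op 4 (swap(7, 5)): offset=2, physical=[F,H,C,D,E,B,G,A,I], logical=[C,D,E,B,G,A,I,F,H]
After op 5 (replace(0, 'b')): offset=2, physical=[F,H,b,D,E,B,G,A,I], logical=[b,D,E,B,G,A,I,F,H]
After op 6 (rotate(-2)): offset=0, physical=[F,H,b,D,E,B,G,A,I], logical=[F,H,b,D,E,B,G,A,I]
After op 7 (replace(4, 'l')): offset=0, physical=[F,H,b,D,l,B,G,A,I], logical=[F,H,b,D,l,B,G,A,I]
After op 8 (replace(0, 'a')): offset=0, physical=[a,H,b,D,l,B,G,A,I], logical=[a,H,b,D,l,B,G,A,I]

Answer: B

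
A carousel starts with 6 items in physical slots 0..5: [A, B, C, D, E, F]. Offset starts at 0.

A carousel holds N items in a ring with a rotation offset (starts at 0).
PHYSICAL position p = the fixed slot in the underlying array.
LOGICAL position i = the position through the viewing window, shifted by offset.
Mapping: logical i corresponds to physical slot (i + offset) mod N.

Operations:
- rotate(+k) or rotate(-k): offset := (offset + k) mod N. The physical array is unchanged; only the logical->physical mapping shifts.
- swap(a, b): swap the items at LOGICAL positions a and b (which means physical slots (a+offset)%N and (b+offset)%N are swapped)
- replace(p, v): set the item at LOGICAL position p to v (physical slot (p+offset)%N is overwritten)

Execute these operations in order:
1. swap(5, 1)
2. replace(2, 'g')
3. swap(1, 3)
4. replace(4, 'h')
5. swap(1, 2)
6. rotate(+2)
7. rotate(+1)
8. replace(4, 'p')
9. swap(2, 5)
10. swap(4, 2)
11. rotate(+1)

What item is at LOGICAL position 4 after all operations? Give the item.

After op 1 (swap(5, 1)): offset=0, physical=[A,F,C,D,E,B], logical=[A,F,C,D,E,B]
After op 2 (replace(2, 'g')): offset=0, physical=[A,F,g,D,E,B], logical=[A,F,g,D,E,B]
After op 3 (swap(1, 3)): offset=0, physical=[A,D,g,F,E,B], logical=[A,D,g,F,E,B]
After op 4 (replace(4, 'h')): offset=0, physical=[A,D,g,F,h,B], logical=[A,D,g,F,h,B]
After op 5 (swap(1, 2)): offset=0, physical=[A,g,D,F,h,B], logical=[A,g,D,F,h,B]
After op 6 (rotate(+2)): offset=2, physical=[A,g,D,F,h,B], logical=[D,F,h,B,A,g]
After op 7 (rotate(+1)): offset=3, physical=[A,g,D,F,h,B], logical=[F,h,B,A,g,D]
After op 8 (replace(4, 'p')): offset=3, physical=[A,p,D,F,h,B], logical=[F,h,B,A,p,D]
After op 9 (swap(2, 5)): offset=3, physical=[A,p,B,F,h,D], logical=[F,h,D,A,p,B]
After op 10 (swap(4, 2)): offset=3, physical=[A,D,B,F,h,p], logical=[F,h,p,A,D,B]
After op 11 (rotate(+1)): offset=4, physical=[A,D,B,F,h,p], logical=[h,p,A,D,B,F]

Answer: B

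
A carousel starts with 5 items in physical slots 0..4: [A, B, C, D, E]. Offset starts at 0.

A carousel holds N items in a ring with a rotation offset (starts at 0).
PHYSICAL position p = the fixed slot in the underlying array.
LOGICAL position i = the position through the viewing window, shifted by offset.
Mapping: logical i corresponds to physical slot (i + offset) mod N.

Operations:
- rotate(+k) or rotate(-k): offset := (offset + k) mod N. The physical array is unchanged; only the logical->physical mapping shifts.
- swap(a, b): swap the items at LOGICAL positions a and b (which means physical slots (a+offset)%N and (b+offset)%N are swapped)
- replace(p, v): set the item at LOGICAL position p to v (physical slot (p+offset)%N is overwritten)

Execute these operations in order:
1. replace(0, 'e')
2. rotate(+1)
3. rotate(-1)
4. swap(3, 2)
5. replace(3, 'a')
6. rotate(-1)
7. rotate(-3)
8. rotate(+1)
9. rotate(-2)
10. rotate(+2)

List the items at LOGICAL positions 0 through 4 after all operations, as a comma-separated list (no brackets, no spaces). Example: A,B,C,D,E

After op 1 (replace(0, 'e')): offset=0, physical=[e,B,C,D,E], logical=[e,B,C,D,E]
After op 2 (rotate(+1)): offset=1, physical=[e,B,C,D,E], logical=[B,C,D,E,e]
After op 3 (rotate(-1)): offset=0, physical=[e,B,C,D,E], logical=[e,B,C,D,E]
After op 4 (swap(3, 2)): offset=0, physical=[e,B,D,C,E], logical=[e,B,D,C,E]
After op 5 (replace(3, 'a')): offset=0, physical=[e,B,D,a,E], logical=[e,B,D,a,E]
After op 6 (rotate(-1)): offset=4, physical=[e,B,D,a,E], logical=[E,e,B,D,a]
After op 7 (rotate(-3)): offset=1, physical=[e,B,D,a,E], logical=[B,D,a,E,e]
After op 8 (rotate(+1)): offset=2, physical=[e,B,D,a,E], logical=[D,a,E,e,B]
After op 9 (rotate(-2)): offset=0, physical=[e,B,D,a,E], logical=[e,B,D,a,E]
After op 10 (rotate(+2)): offset=2, physical=[e,B,D,a,E], logical=[D,a,E,e,B]

Answer: D,a,E,e,B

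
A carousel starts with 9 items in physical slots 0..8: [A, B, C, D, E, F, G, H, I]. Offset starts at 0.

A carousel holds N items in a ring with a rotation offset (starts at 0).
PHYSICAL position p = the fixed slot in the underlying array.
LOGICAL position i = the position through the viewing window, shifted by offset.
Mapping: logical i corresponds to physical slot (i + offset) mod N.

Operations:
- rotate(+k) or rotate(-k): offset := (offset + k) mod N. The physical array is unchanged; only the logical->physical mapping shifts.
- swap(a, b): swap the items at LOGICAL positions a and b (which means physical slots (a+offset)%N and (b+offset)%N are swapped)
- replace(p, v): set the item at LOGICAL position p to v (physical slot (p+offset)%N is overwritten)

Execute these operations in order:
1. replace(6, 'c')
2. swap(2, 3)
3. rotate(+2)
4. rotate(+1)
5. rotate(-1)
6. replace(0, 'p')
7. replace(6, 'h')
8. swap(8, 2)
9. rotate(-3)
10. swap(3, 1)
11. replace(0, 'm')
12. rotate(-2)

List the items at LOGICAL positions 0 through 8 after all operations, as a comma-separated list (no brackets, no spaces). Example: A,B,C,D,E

After op 1 (replace(6, 'c')): offset=0, physical=[A,B,C,D,E,F,c,H,I], logical=[A,B,C,D,E,F,c,H,I]
After op 2 (swap(2, 3)): offset=0, physical=[A,B,D,C,E,F,c,H,I], logical=[A,B,D,C,E,F,c,H,I]
After op 3 (rotate(+2)): offset=2, physical=[A,B,D,C,E,F,c,H,I], logical=[D,C,E,F,c,H,I,A,B]
After op 4 (rotate(+1)): offset=3, physical=[A,B,D,C,E,F,c,H,I], logical=[C,E,F,c,H,I,A,B,D]
After op 5 (rotate(-1)): offset=2, physical=[A,B,D,C,E,F,c,H,I], logical=[D,C,E,F,c,H,I,A,B]
After op 6 (replace(0, 'p')): offset=2, physical=[A,B,p,C,E,F,c,H,I], logical=[p,C,E,F,c,H,I,A,B]
After op 7 (replace(6, 'h')): offset=2, physical=[A,B,p,C,E,F,c,H,h], logical=[p,C,E,F,c,H,h,A,B]
After op 8 (swap(8, 2)): offset=2, physical=[A,E,p,C,B,F,c,H,h], logical=[p,C,B,F,c,H,h,A,E]
After op 9 (rotate(-3)): offset=8, physical=[A,E,p,C,B,F,c,H,h], logical=[h,A,E,p,C,B,F,c,H]
After op 10 (swap(3, 1)): offset=8, physical=[p,E,A,C,B,F,c,H,h], logical=[h,p,E,A,C,B,F,c,H]
After op 11 (replace(0, 'm')): offset=8, physical=[p,E,A,C,B,F,c,H,m], logical=[m,p,E,A,C,B,F,c,H]
After op 12 (rotate(-2)): offset=6, physical=[p,E,A,C,B,F,c,H,m], logical=[c,H,m,p,E,A,C,B,F]

Answer: c,H,m,p,E,A,C,B,F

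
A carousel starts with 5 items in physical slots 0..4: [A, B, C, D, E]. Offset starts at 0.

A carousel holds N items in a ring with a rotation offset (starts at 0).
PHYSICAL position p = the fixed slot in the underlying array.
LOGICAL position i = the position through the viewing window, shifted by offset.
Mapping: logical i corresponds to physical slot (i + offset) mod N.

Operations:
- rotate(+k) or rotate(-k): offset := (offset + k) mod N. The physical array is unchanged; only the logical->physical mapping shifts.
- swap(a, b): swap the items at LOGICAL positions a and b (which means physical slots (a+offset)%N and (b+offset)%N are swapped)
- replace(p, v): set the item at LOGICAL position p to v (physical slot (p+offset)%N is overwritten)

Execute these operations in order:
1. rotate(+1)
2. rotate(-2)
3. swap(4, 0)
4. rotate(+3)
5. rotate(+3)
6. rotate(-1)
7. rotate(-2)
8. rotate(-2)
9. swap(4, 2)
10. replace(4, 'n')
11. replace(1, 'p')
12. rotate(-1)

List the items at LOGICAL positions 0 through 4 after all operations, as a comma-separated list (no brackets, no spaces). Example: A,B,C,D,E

After op 1 (rotate(+1)): offset=1, physical=[A,B,C,D,E], logical=[B,C,D,E,A]
After op 2 (rotate(-2)): offset=4, physical=[A,B,C,D,E], logical=[E,A,B,C,D]
After op 3 (swap(4, 0)): offset=4, physical=[A,B,C,E,D], logical=[D,A,B,C,E]
After op 4 (rotate(+3)): offset=2, physical=[A,B,C,E,D], logical=[C,E,D,A,B]
After op 5 (rotate(+3)): offset=0, physical=[A,B,C,E,D], logical=[A,B,C,E,D]
After op 6 (rotate(-1)): offset=4, physical=[A,B,C,E,D], logical=[D,A,B,C,E]
After op 7 (rotate(-2)): offset=2, physical=[A,B,C,E,D], logical=[C,E,D,A,B]
After op 8 (rotate(-2)): offset=0, physical=[A,B,C,E,D], logical=[A,B,C,E,D]
After op 9 (swap(4, 2)): offset=0, physical=[A,B,D,E,C], logical=[A,B,D,E,C]
After op 10 (replace(4, 'n')): offset=0, physical=[A,B,D,E,n], logical=[A,B,D,E,n]
After op 11 (replace(1, 'p')): offset=0, physical=[A,p,D,E,n], logical=[A,p,D,E,n]
After op 12 (rotate(-1)): offset=4, physical=[A,p,D,E,n], logical=[n,A,p,D,E]

Answer: n,A,p,D,E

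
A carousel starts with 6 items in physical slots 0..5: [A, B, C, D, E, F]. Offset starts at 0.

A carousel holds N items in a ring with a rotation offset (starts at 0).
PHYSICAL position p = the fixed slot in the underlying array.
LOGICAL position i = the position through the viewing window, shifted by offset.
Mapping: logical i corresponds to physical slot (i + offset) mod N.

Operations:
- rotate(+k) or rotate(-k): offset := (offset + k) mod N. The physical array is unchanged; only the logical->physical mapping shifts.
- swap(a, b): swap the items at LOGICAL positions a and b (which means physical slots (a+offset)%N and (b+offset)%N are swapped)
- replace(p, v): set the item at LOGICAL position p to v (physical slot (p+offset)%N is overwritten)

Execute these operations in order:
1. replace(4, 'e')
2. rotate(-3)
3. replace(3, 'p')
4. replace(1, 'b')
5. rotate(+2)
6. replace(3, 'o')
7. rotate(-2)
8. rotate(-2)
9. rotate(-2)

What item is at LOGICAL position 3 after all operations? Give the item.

Answer: o

Derivation:
After op 1 (replace(4, 'e')): offset=0, physical=[A,B,C,D,e,F], logical=[A,B,C,D,e,F]
After op 2 (rotate(-3)): offset=3, physical=[A,B,C,D,e,F], logical=[D,e,F,A,B,C]
After op 3 (replace(3, 'p')): offset=3, physical=[p,B,C,D,e,F], logical=[D,e,F,p,B,C]
After op 4 (replace(1, 'b')): offset=3, physical=[p,B,C,D,b,F], logical=[D,b,F,p,B,C]
After op 5 (rotate(+2)): offset=5, physical=[p,B,C,D,b,F], logical=[F,p,B,C,D,b]
After op 6 (replace(3, 'o')): offset=5, physical=[p,B,o,D,b,F], logical=[F,p,B,o,D,b]
After op 7 (rotate(-2)): offset=3, physical=[p,B,o,D,b,F], logical=[D,b,F,p,B,o]
After op 8 (rotate(-2)): offset=1, physical=[p,B,o,D,b,F], logical=[B,o,D,b,F,p]
After op 9 (rotate(-2)): offset=5, physical=[p,B,o,D,b,F], logical=[F,p,B,o,D,b]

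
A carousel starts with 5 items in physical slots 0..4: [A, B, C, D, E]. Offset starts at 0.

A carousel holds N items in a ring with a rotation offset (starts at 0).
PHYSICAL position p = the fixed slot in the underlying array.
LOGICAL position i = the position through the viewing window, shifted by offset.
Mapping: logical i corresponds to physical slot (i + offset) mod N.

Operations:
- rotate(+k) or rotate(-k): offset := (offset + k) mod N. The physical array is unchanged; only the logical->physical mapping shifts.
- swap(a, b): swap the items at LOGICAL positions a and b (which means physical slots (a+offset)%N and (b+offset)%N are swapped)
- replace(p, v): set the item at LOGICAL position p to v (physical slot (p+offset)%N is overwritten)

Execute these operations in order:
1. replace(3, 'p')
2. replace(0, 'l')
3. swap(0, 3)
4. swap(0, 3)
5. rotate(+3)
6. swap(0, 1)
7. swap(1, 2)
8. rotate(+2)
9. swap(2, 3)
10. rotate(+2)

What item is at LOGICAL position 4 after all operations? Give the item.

Answer: B

Derivation:
After op 1 (replace(3, 'p')): offset=0, physical=[A,B,C,p,E], logical=[A,B,C,p,E]
After op 2 (replace(0, 'l')): offset=0, physical=[l,B,C,p,E], logical=[l,B,C,p,E]
After op 3 (swap(0, 3)): offset=0, physical=[p,B,C,l,E], logical=[p,B,C,l,E]
After op 4 (swap(0, 3)): offset=0, physical=[l,B,C,p,E], logical=[l,B,C,p,E]
After op 5 (rotate(+3)): offset=3, physical=[l,B,C,p,E], logical=[p,E,l,B,C]
After op 6 (swap(0, 1)): offset=3, physical=[l,B,C,E,p], logical=[E,p,l,B,C]
After op 7 (swap(1, 2)): offset=3, physical=[p,B,C,E,l], logical=[E,l,p,B,C]
After op 8 (rotate(+2)): offset=0, physical=[p,B,C,E,l], logical=[p,B,C,E,l]
After op 9 (swap(2, 3)): offset=0, physical=[p,B,E,C,l], logical=[p,B,E,C,l]
After op 10 (rotate(+2)): offset=2, physical=[p,B,E,C,l], logical=[E,C,l,p,B]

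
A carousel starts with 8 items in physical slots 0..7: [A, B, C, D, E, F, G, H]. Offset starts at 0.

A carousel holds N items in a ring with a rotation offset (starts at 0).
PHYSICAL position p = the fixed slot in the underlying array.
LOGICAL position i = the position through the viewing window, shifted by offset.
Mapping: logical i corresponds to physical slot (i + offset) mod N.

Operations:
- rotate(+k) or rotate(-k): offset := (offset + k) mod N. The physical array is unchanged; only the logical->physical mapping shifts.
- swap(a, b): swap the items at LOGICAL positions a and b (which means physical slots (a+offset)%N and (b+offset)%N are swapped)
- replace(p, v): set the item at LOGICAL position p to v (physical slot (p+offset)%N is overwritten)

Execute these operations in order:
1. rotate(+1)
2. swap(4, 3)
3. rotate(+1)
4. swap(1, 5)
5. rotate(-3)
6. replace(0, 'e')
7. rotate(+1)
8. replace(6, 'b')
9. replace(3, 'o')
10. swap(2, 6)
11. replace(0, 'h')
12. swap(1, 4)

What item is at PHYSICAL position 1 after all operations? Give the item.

After op 1 (rotate(+1)): offset=1, physical=[A,B,C,D,E,F,G,H], logical=[B,C,D,E,F,G,H,A]
After op 2 (swap(4, 3)): offset=1, physical=[A,B,C,D,F,E,G,H], logical=[B,C,D,F,E,G,H,A]
After op 3 (rotate(+1)): offset=2, physical=[A,B,C,D,F,E,G,H], logical=[C,D,F,E,G,H,A,B]
After op 4 (swap(1, 5)): offset=2, physical=[A,B,C,H,F,E,G,D], logical=[C,H,F,E,G,D,A,B]
After op 5 (rotate(-3)): offset=7, physical=[A,B,C,H,F,E,G,D], logical=[D,A,B,C,H,F,E,G]
After op 6 (replace(0, 'e')): offset=7, physical=[A,B,C,H,F,E,G,e], logical=[e,A,B,C,H,F,E,G]
After op 7 (rotate(+1)): offset=0, physical=[A,B,C,H,F,E,G,e], logical=[A,B,C,H,F,E,G,e]
After op 8 (replace(6, 'b')): offset=0, physical=[A,B,C,H,F,E,b,e], logical=[A,B,C,H,F,E,b,e]
After op 9 (replace(3, 'o')): offset=0, physical=[A,B,C,o,F,E,b,e], logical=[A,B,C,o,F,E,b,e]
After op 10 (swap(2, 6)): offset=0, physical=[A,B,b,o,F,E,C,e], logical=[A,B,b,o,F,E,C,e]
After op 11 (replace(0, 'h')): offset=0, physical=[h,B,b,o,F,E,C,e], logical=[h,B,b,o,F,E,C,e]
After op 12 (swap(1, 4)): offset=0, physical=[h,F,b,o,B,E,C,e], logical=[h,F,b,o,B,E,C,e]

Answer: F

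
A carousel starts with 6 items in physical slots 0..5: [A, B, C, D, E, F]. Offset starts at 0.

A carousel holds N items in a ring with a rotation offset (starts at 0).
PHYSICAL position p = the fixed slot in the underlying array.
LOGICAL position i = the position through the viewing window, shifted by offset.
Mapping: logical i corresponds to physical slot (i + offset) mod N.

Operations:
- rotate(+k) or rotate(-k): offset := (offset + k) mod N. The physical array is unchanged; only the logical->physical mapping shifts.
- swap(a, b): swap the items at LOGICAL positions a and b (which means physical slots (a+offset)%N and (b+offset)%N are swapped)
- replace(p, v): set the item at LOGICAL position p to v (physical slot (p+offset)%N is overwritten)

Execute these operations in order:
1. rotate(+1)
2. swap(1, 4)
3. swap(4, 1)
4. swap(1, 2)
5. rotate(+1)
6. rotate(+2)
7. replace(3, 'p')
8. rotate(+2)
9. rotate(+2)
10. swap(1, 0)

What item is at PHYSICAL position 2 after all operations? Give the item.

After op 1 (rotate(+1)): offset=1, physical=[A,B,C,D,E,F], logical=[B,C,D,E,F,A]
After op 2 (swap(1, 4)): offset=1, physical=[A,B,F,D,E,C], logical=[B,F,D,E,C,A]
After op 3 (swap(4, 1)): offset=1, physical=[A,B,C,D,E,F], logical=[B,C,D,E,F,A]
After op 4 (swap(1, 2)): offset=1, physical=[A,B,D,C,E,F], logical=[B,D,C,E,F,A]
After op 5 (rotate(+1)): offset=2, physical=[A,B,D,C,E,F], logical=[D,C,E,F,A,B]
After op 6 (rotate(+2)): offset=4, physical=[A,B,D,C,E,F], logical=[E,F,A,B,D,C]
After op 7 (replace(3, 'p')): offset=4, physical=[A,p,D,C,E,F], logical=[E,F,A,p,D,C]
After op 8 (rotate(+2)): offset=0, physical=[A,p,D,C,E,F], logical=[A,p,D,C,E,F]
After op 9 (rotate(+2)): offset=2, physical=[A,p,D,C,E,F], logical=[D,C,E,F,A,p]
After op 10 (swap(1, 0)): offset=2, physical=[A,p,C,D,E,F], logical=[C,D,E,F,A,p]

Answer: C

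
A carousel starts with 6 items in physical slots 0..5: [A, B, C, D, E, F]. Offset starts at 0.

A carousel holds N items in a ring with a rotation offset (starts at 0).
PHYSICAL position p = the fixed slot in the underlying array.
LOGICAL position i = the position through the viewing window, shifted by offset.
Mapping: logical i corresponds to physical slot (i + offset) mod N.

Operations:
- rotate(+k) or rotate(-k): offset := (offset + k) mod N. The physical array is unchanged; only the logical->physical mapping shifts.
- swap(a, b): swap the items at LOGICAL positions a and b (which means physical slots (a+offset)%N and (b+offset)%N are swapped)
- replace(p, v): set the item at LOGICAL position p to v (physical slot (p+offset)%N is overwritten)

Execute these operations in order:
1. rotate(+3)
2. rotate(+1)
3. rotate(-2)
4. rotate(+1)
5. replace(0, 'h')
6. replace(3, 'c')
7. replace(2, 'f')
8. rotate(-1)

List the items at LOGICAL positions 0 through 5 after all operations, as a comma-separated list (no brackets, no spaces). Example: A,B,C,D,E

After op 1 (rotate(+3)): offset=3, physical=[A,B,C,D,E,F], logical=[D,E,F,A,B,C]
After op 2 (rotate(+1)): offset=4, physical=[A,B,C,D,E,F], logical=[E,F,A,B,C,D]
After op 3 (rotate(-2)): offset=2, physical=[A,B,C,D,E,F], logical=[C,D,E,F,A,B]
After op 4 (rotate(+1)): offset=3, physical=[A,B,C,D,E,F], logical=[D,E,F,A,B,C]
After op 5 (replace(0, 'h')): offset=3, physical=[A,B,C,h,E,F], logical=[h,E,F,A,B,C]
After op 6 (replace(3, 'c')): offset=3, physical=[c,B,C,h,E,F], logical=[h,E,F,c,B,C]
After op 7 (replace(2, 'f')): offset=3, physical=[c,B,C,h,E,f], logical=[h,E,f,c,B,C]
After op 8 (rotate(-1)): offset=2, physical=[c,B,C,h,E,f], logical=[C,h,E,f,c,B]

Answer: C,h,E,f,c,B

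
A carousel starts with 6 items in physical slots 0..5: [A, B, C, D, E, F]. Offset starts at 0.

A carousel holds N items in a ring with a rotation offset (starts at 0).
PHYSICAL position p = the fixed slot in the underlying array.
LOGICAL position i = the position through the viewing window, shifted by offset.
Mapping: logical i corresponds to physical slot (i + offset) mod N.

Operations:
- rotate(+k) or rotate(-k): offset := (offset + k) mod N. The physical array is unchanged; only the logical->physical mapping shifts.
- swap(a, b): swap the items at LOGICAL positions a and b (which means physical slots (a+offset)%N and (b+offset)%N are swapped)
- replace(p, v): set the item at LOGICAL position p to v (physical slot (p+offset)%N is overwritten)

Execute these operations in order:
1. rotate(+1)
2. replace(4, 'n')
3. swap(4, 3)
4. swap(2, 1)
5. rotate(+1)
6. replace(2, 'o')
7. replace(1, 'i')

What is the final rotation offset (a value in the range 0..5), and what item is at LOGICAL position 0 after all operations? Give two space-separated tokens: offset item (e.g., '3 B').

After op 1 (rotate(+1)): offset=1, physical=[A,B,C,D,E,F], logical=[B,C,D,E,F,A]
After op 2 (replace(4, 'n')): offset=1, physical=[A,B,C,D,E,n], logical=[B,C,D,E,n,A]
After op 3 (swap(4, 3)): offset=1, physical=[A,B,C,D,n,E], logical=[B,C,D,n,E,A]
After op 4 (swap(2, 1)): offset=1, physical=[A,B,D,C,n,E], logical=[B,D,C,n,E,A]
After op 5 (rotate(+1)): offset=2, physical=[A,B,D,C,n,E], logical=[D,C,n,E,A,B]
After op 6 (replace(2, 'o')): offset=2, physical=[A,B,D,C,o,E], logical=[D,C,o,E,A,B]
After op 7 (replace(1, 'i')): offset=2, physical=[A,B,D,i,o,E], logical=[D,i,o,E,A,B]

Answer: 2 D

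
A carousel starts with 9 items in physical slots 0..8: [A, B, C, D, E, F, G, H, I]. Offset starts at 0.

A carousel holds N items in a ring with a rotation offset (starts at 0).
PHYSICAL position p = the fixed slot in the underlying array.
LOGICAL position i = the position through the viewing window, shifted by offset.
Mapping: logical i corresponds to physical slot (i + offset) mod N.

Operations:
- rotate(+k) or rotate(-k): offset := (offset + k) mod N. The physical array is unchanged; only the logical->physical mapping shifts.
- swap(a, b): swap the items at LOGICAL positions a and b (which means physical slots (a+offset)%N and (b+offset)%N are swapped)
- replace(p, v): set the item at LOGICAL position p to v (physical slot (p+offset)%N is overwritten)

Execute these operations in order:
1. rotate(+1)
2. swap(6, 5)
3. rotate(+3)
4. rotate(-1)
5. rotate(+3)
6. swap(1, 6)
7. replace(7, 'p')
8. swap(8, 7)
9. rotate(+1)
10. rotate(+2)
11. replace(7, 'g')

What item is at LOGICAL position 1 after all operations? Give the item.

After op 1 (rotate(+1)): offset=1, physical=[A,B,C,D,E,F,G,H,I], logical=[B,C,D,E,F,G,H,I,A]
After op 2 (swap(6, 5)): offset=1, physical=[A,B,C,D,E,F,H,G,I], logical=[B,C,D,E,F,H,G,I,A]
After op 3 (rotate(+3)): offset=4, physical=[A,B,C,D,E,F,H,G,I], logical=[E,F,H,G,I,A,B,C,D]
After op 4 (rotate(-1)): offset=3, physical=[A,B,C,D,E,F,H,G,I], logical=[D,E,F,H,G,I,A,B,C]
After op 5 (rotate(+3)): offset=6, physical=[A,B,C,D,E,F,H,G,I], logical=[H,G,I,A,B,C,D,E,F]
After op 6 (swap(1, 6)): offset=6, physical=[A,B,C,G,E,F,H,D,I], logical=[H,D,I,A,B,C,G,E,F]
After op 7 (replace(7, 'p')): offset=6, physical=[A,B,C,G,p,F,H,D,I], logical=[H,D,I,A,B,C,G,p,F]
After op 8 (swap(8, 7)): offset=6, physical=[A,B,C,G,F,p,H,D,I], logical=[H,D,I,A,B,C,G,F,p]
After op 9 (rotate(+1)): offset=7, physical=[A,B,C,G,F,p,H,D,I], logical=[D,I,A,B,C,G,F,p,H]
After op 10 (rotate(+2)): offset=0, physical=[A,B,C,G,F,p,H,D,I], logical=[A,B,C,G,F,p,H,D,I]
After op 11 (replace(7, 'g')): offset=0, physical=[A,B,C,G,F,p,H,g,I], logical=[A,B,C,G,F,p,H,g,I]

Answer: B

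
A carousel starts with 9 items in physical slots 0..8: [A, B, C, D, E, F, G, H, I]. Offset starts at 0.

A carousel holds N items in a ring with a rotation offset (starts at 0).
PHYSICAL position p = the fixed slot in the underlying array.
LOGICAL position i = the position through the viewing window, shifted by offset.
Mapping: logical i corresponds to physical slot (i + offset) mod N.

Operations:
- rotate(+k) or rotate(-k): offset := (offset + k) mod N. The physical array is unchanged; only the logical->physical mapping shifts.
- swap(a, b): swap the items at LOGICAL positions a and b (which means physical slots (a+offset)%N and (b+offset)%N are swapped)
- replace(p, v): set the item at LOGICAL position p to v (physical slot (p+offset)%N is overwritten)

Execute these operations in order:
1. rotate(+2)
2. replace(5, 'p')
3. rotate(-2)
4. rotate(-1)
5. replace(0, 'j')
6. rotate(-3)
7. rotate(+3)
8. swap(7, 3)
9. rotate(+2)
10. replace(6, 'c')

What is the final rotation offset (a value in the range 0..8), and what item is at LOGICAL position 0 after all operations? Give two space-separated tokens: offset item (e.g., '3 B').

Answer: 1 B

Derivation:
After op 1 (rotate(+2)): offset=2, physical=[A,B,C,D,E,F,G,H,I], logical=[C,D,E,F,G,H,I,A,B]
After op 2 (replace(5, 'p')): offset=2, physical=[A,B,C,D,E,F,G,p,I], logical=[C,D,E,F,G,p,I,A,B]
After op 3 (rotate(-2)): offset=0, physical=[A,B,C,D,E,F,G,p,I], logical=[A,B,C,D,E,F,G,p,I]
After op 4 (rotate(-1)): offset=8, physical=[A,B,C,D,E,F,G,p,I], logical=[I,A,B,C,D,E,F,G,p]
After op 5 (replace(0, 'j')): offset=8, physical=[A,B,C,D,E,F,G,p,j], logical=[j,A,B,C,D,E,F,G,p]
After op 6 (rotate(-3)): offset=5, physical=[A,B,C,D,E,F,G,p,j], logical=[F,G,p,j,A,B,C,D,E]
After op 7 (rotate(+3)): offset=8, physical=[A,B,C,D,E,F,G,p,j], logical=[j,A,B,C,D,E,F,G,p]
After op 8 (swap(7, 3)): offset=8, physical=[A,B,G,D,E,F,C,p,j], logical=[j,A,B,G,D,E,F,C,p]
After op 9 (rotate(+2)): offset=1, physical=[A,B,G,D,E,F,C,p,j], logical=[B,G,D,E,F,C,p,j,A]
After op 10 (replace(6, 'c')): offset=1, physical=[A,B,G,D,E,F,C,c,j], logical=[B,G,D,E,F,C,c,j,A]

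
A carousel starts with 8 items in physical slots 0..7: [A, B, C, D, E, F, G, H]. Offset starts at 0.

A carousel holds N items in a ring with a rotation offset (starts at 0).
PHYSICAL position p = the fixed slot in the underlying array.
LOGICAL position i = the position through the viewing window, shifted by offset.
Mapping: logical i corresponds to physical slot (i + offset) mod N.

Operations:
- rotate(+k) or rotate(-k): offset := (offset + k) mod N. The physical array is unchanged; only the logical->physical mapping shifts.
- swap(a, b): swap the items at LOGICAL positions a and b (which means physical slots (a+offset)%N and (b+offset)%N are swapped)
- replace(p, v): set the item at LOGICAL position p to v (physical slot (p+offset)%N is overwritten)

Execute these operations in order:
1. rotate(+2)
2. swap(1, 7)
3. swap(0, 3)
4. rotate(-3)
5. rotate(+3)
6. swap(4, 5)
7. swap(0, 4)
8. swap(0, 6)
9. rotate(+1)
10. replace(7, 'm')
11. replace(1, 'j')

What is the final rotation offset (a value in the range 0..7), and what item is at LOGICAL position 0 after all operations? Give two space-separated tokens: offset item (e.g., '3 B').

After op 1 (rotate(+2)): offset=2, physical=[A,B,C,D,E,F,G,H], logical=[C,D,E,F,G,H,A,B]
After op 2 (swap(1, 7)): offset=2, physical=[A,D,C,B,E,F,G,H], logical=[C,B,E,F,G,H,A,D]
After op 3 (swap(0, 3)): offset=2, physical=[A,D,F,B,E,C,G,H], logical=[F,B,E,C,G,H,A,D]
After op 4 (rotate(-3)): offset=7, physical=[A,D,F,B,E,C,G,H], logical=[H,A,D,F,B,E,C,G]
After op 5 (rotate(+3)): offset=2, physical=[A,D,F,B,E,C,G,H], logical=[F,B,E,C,G,H,A,D]
After op 6 (swap(4, 5)): offset=2, physical=[A,D,F,B,E,C,H,G], logical=[F,B,E,C,H,G,A,D]
After op 7 (swap(0, 4)): offset=2, physical=[A,D,H,B,E,C,F,G], logical=[H,B,E,C,F,G,A,D]
After op 8 (swap(0, 6)): offset=2, physical=[H,D,A,B,E,C,F,G], logical=[A,B,E,C,F,G,H,D]
After op 9 (rotate(+1)): offset=3, physical=[H,D,A,B,E,C,F,G], logical=[B,E,C,F,G,H,D,A]
After op 10 (replace(7, 'm')): offset=3, physical=[H,D,m,B,E,C,F,G], logical=[B,E,C,F,G,H,D,m]
After op 11 (replace(1, 'j')): offset=3, physical=[H,D,m,B,j,C,F,G], logical=[B,j,C,F,G,H,D,m]

Answer: 3 B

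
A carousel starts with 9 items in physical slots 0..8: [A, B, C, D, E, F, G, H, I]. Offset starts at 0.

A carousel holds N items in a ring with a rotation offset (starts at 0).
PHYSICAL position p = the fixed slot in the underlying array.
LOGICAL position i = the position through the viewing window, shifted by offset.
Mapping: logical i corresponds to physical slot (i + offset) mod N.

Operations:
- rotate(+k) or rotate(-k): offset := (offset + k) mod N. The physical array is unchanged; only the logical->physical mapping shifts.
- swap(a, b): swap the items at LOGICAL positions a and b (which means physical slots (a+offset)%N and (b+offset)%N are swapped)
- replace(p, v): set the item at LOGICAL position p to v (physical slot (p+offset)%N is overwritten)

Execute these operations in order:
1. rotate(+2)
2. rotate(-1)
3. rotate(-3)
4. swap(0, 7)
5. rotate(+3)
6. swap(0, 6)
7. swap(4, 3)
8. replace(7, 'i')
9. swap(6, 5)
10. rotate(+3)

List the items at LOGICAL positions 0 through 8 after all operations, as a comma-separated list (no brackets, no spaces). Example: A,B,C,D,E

Answer: H,E,B,G,i,A,F,C,D

Derivation:
After op 1 (rotate(+2)): offset=2, physical=[A,B,C,D,E,F,G,H,I], logical=[C,D,E,F,G,H,I,A,B]
After op 2 (rotate(-1)): offset=1, physical=[A,B,C,D,E,F,G,H,I], logical=[B,C,D,E,F,G,H,I,A]
After op 3 (rotate(-3)): offset=7, physical=[A,B,C,D,E,F,G,H,I], logical=[H,I,A,B,C,D,E,F,G]
After op 4 (swap(0, 7)): offset=7, physical=[A,B,C,D,E,H,G,F,I], logical=[F,I,A,B,C,D,E,H,G]
After op 5 (rotate(+3)): offset=1, physical=[A,B,C,D,E,H,G,F,I], logical=[B,C,D,E,H,G,F,I,A]
After op 6 (swap(0, 6)): offset=1, physical=[A,F,C,D,E,H,G,B,I], logical=[F,C,D,E,H,G,B,I,A]
After op 7 (swap(4, 3)): offset=1, physical=[A,F,C,D,H,E,G,B,I], logical=[F,C,D,H,E,G,B,I,A]
After op 8 (replace(7, 'i')): offset=1, physical=[A,F,C,D,H,E,G,B,i], logical=[F,C,D,H,E,G,B,i,A]
After op 9 (swap(6, 5)): offset=1, physical=[A,F,C,D,H,E,B,G,i], logical=[F,C,D,H,E,B,G,i,A]
After op 10 (rotate(+3)): offset=4, physical=[A,F,C,D,H,E,B,G,i], logical=[H,E,B,G,i,A,F,C,D]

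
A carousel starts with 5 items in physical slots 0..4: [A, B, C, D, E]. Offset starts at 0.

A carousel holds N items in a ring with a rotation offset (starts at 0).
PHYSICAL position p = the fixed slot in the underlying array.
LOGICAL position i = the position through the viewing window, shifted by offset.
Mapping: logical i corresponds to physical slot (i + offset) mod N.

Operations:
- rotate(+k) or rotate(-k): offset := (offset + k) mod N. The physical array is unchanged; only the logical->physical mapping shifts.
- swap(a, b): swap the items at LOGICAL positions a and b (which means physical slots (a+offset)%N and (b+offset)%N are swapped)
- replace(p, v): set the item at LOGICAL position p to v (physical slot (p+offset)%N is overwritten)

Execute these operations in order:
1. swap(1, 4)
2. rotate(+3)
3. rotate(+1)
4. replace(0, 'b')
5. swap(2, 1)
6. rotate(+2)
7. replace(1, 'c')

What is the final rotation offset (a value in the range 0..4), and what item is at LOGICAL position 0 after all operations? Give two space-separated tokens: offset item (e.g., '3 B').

After op 1 (swap(1, 4)): offset=0, physical=[A,E,C,D,B], logical=[A,E,C,D,B]
After op 2 (rotate(+3)): offset=3, physical=[A,E,C,D,B], logical=[D,B,A,E,C]
After op 3 (rotate(+1)): offset=4, physical=[A,E,C,D,B], logical=[B,A,E,C,D]
After op 4 (replace(0, 'b')): offset=4, physical=[A,E,C,D,b], logical=[b,A,E,C,D]
After op 5 (swap(2, 1)): offset=4, physical=[E,A,C,D,b], logical=[b,E,A,C,D]
After op 6 (rotate(+2)): offset=1, physical=[E,A,C,D,b], logical=[A,C,D,b,E]
After op 7 (replace(1, 'c')): offset=1, physical=[E,A,c,D,b], logical=[A,c,D,b,E]

Answer: 1 A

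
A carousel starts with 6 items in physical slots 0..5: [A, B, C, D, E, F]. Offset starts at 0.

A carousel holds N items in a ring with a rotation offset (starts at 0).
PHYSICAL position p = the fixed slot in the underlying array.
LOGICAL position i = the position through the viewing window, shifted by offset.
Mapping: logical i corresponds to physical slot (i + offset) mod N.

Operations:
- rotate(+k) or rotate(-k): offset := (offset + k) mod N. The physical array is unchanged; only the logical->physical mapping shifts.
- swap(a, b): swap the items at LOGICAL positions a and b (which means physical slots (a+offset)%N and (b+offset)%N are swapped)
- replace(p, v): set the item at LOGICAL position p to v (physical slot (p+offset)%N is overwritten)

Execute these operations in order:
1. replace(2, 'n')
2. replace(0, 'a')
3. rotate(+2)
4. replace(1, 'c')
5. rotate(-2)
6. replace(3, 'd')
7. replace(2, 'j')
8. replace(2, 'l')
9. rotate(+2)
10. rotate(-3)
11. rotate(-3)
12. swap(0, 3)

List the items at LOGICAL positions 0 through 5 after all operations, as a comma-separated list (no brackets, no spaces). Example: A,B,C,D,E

Answer: F,d,E,l,a,B

Derivation:
After op 1 (replace(2, 'n')): offset=0, physical=[A,B,n,D,E,F], logical=[A,B,n,D,E,F]
After op 2 (replace(0, 'a')): offset=0, physical=[a,B,n,D,E,F], logical=[a,B,n,D,E,F]
After op 3 (rotate(+2)): offset=2, physical=[a,B,n,D,E,F], logical=[n,D,E,F,a,B]
After op 4 (replace(1, 'c')): offset=2, physical=[a,B,n,c,E,F], logical=[n,c,E,F,a,B]
After op 5 (rotate(-2)): offset=0, physical=[a,B,n,c,E,F], logical=[a,B,n,c,E,F]
After op 6 (replace(3, 'd')): offset=0, physical=[a,B,n,d,E,F], logical=[a,B,n,d,E,F]
After op 7 (replace(2, 'j')): offset=0, physical=[a,B,j,d,E,F], logical=[a,B,j,d,E,F]
After op 8 (replace(2, 'l')): offset=0, physical=[a,B,l,d,E,F], logical=[a,B,l,d,E,F]
After op 9 (rotate(+2)): offset=2, physical=[a,B,l,d,E,F], logical=[l,d,E,F,a,B]
After op 10 (rotate(-3)): offset=5, physical=[a,B,l,d,E,F], logical=[F,a,B,l,d,E]
After op 11 (rotate(-3)): offset=2, physical=[a,B,l,d,E,F], logical=[l,d,E,F,a,B]
After op 12 (swap(0, 3)): offset=2, physical=[a,B,F,d,E,l], logical=[F,d,E,l,a,B]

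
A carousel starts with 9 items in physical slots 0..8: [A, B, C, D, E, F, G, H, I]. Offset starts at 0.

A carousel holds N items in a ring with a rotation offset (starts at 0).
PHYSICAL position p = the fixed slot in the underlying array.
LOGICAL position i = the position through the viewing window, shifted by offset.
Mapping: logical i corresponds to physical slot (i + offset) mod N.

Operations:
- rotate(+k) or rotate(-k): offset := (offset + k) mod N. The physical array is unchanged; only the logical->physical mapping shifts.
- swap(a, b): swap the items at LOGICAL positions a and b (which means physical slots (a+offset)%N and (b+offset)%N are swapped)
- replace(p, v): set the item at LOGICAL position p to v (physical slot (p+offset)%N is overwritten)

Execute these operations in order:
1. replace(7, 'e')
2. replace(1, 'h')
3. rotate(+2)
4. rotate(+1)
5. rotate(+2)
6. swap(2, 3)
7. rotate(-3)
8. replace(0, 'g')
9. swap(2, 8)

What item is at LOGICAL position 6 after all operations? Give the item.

After op 1 (replace(7, 'e')): offset=0, physical=[A,B,C,D,E,F,G,e,I], logical=[A,B,C,D,E,F,G,e,I]
After op 2 (replace(1, 'h')): offset=0, physical=[A,h,C,D,E,F,G,e,I], logical=[A,h,C,D,E,F,G,e,I]
After op 3 (rotate(+2)): offset=2, physical=[A,h,C,D,E,F,G,e,I], logical=[C,D,E,F,G,e,I,A,h]
After op 4 (rotate(+1)): offset=3, physical=[A,h,C,D,E,F,G,e,I], logical=[D,E,F,G,e,I,A,h,C]
After op 5 (rotate(+2)): offset=5, physical=[A,h,C,D,E,F,G,e,I], logical=[F,G,e,I,A,h,C,D,E]
After op 6 (swap(2, 3)): offset=5, physical=[A,h,C,D,E,F,G,I,e], logical=[F,G,I,e,A,h,C,D,E]
After op 7 (rotate(-3)): offset=2, physical=[A,h,C,D,E,F,G,I,e], logical=[C,D,E,F,G,I,e,A,h]
After op 8 (replace(0, 'g')): offset=2, physical=[A,h,g,D,E,F,G,I,e], logical=[g,D,E,F,G,I,e,A,h]
After op 9 (swap(2, 8)): offset=2, physical=[A,E,g,D,h,F,G,I,e], logical=[g,D,h,F,G,I,e,A,E]

Answer: e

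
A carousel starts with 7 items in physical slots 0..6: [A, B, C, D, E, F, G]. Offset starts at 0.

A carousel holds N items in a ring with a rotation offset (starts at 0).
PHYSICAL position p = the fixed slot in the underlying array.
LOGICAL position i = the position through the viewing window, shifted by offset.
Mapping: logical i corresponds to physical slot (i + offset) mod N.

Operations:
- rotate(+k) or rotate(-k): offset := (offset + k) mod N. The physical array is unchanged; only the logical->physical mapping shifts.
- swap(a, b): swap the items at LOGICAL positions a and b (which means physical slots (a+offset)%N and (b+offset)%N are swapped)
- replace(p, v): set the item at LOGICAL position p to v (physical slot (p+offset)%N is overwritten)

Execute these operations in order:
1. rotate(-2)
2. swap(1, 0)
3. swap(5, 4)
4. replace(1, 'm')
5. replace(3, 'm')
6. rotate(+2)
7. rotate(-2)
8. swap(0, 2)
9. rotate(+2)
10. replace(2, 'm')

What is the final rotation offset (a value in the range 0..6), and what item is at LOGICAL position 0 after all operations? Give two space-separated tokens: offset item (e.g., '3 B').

After op 1 (rotate(-2)): offset=5, physical=[A,B,C,D,E,F,G], logical=[F,G,A,B,C,D,E]
After op 2 (swap(1, 0)): offset=5, physical=[A,B,C,D,E,G,F], logical=[G,F,A,B,C,D,E]
After op 3 (swap(5, 4)): offset=5, physical=[A,B,D,C,E,G,F], logical=[G,F,A,B,D,C,E]
After op 4 (replace(1, 'm')): offset=5, physical=[A,B,D,C,E,G,m], logical=[G,m,A,B,D,C,E]
After op 5 (replace(3, 'm')): offset=5, physical=[A,m,D,C,E,G,m], logical=[G,m,A,m,D,C,E]
After op 6 (rotate(+2)): offset=0, physical=[A,m,D,C,E,G,m], logical=[A,m,D,C,E,G,m]
After op 7 (rotate(-2)): offset=5, physical=[A,m,D,C,E,G,m], logical=[G,m,A,m,D,C,E]
After op 8 (swap(0, 2)): offset=5, physical=[G,m,D,C,E,A,m], logical=[A,m,G,m,D,C,E]
After op 9 (rotate(+2)): offset=0, physical=[G,m,D,C,E,A,m], logical=[G,m,D,C,E,A,m]
After op 10 (replace(2, 'm')): offset=0, physical=[G,m,m,C,E,A,m], logical=[G,m,m,C,E,A,m]

Answer: 0 G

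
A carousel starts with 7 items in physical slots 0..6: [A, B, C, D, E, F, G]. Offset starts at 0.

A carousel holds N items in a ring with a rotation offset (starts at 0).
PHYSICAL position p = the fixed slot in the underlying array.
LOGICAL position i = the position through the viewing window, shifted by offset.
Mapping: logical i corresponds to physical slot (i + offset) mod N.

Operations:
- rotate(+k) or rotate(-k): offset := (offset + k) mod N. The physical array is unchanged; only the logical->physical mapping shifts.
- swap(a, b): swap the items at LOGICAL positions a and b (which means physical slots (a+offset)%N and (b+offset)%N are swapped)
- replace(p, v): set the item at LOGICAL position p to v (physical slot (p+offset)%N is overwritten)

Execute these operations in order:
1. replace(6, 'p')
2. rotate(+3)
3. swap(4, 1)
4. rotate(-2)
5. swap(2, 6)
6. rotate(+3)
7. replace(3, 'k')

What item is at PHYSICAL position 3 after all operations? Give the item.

After op 1 (replace(6, 'p')): offset=0, physical=[A,B,C,D,E,F,p], logical=[A,B,C,D,E,F,p]
After op 2 (rotate(+3)): offset=3, physical=[A,B,C,D,E,F,p], logical=[D,E,F,p,A,B,C]
After op 3 (swap(4, 1)): offset=3, physical=[E,B,C,D,A,F,p], logical=[D,A,F,p,E,B,C]
After op 4 (rotate(-2)): offset=1, physical=[E,B,C,D,A,F,p], logical=[B,C,D,A,F,p,E]
After op 5 (swap(2, 6)): offset=1, physical=[D,B,C,E,A,F,p], logical=[B,C,E,A,F,p,D]
After op 6 (rotate(+3)): offset=4, physical=[D,B,C,E,A,F,p], logical=[A,F,p,D,B,C,E]
After op 7 (replace(3, 'k')): offset=4, physical=[k,B,C,E,A,F,p], logical=[A,F,p,k,B,C,E]

Answer: E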